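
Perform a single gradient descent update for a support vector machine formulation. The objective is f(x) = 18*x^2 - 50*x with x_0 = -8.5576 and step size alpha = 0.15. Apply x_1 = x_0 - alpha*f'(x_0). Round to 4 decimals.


We compute the gradient at x_0 and apply the update.
f'(x) = 36*x - 50
f'(-8.5576) = 36*-8.5576 - 50 = -358.0736
x_1 = -8.5576 - 0.15*-358.0736 = 45.1534


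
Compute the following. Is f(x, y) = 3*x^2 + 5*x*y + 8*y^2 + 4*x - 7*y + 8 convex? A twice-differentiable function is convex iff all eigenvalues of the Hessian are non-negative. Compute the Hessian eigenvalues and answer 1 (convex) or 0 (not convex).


The Hessian of f(x,y) = 3*x^2 + 5*x*y + 8*y^2 + 4*x - 7*y + 8 is:
H = [[6, 5], [5, 16]]
Trace = 6 + 16 = 22
Determinant = 6*16 - (5)^2 = 71
Discriminant = (22)^2 - 4*71 = 200.0
Eigenvalues: lambda_1 = 3.9289, lambda_2 = 18.0711
The function is convex.

1


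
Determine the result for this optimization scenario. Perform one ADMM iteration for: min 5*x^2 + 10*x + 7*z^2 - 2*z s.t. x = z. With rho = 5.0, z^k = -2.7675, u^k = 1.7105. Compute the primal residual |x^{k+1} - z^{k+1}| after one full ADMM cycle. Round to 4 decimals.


ADMM iteration with rho = 5.0, z^k = -2.7675, u^k = 1.7105
Step 1: x-update.
Minimize 5*x^2 + 10*x + (5.0/2)*(x + 2.7675 + 1.7105)^2
FOC: (2*5 + 5.0)*x = -10 + 5.0*(-2.7675 - 1.7105)
x^{k+1} = -2.1593
Step 2: z-update.
Minimize 7*z^2 - 2*z + (5.0/2)*(-2.1593 - z + 1.7105)^2
FOC: (2*7 + 5.0)*z = 2 + 5.0*(-2.1593 + 1.7105)
z^{k+1} = -0.0129
Step 3: u-update.
u^{k+1} = 1.7105 - 2.1593 + 0.0129 = -0.436
Step 4: Primal residual = |-2.1593 + 0.0129| = 2.1465


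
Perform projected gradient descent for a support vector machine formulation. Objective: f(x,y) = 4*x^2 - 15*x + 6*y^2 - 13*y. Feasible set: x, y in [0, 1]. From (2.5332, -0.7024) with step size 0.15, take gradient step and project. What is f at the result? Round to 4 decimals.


Step 1: Compute gradient at (2.5332, -0.7024).
grad_x = 2*4*2.5332 - 15 = 5.2656
grad_y = 2*6*-0.7024 - 13 = -21.4288
Step 2: Gradient step.
x_raw = 2.5332 - 0.15*5.2656 = 1.7434
y_raw = -0.7024 - 0.15*-21.4288 = 2.5119
Step 3: Project onto [0, 1].
x_proj = clip(1.7434) = 1.0
y_proj = clip(2.5119) = 1.0
Step 4: Evaluate f.
f(1.0, 1.0) = -18.0


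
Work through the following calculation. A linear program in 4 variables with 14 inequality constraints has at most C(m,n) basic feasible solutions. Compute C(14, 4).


Each vertex corresponds to some choice of n active constraints out of m, so the number of vertices is at most C(m, n) = m! / (n!(m-n)!).
m = 14, n = 4
Numerator: 14 * 13 * 12 * 11
Denominator: 4! = 24
C(14, 4) = 1001


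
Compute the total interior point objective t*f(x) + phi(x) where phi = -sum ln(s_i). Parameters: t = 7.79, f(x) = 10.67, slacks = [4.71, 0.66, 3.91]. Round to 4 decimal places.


Step 1: Compute log-barrier.
ln values: [1.5497, -0.4155, 1.3635]
phi = -(1.5497 - 0.4155 + 1.3635) = -2.4977
Step 2: Compute augmented objective.
t*f(x) = 7.79*10.67 = 83.1193
Total = 83.1193 - 2.4977 = 80.6216


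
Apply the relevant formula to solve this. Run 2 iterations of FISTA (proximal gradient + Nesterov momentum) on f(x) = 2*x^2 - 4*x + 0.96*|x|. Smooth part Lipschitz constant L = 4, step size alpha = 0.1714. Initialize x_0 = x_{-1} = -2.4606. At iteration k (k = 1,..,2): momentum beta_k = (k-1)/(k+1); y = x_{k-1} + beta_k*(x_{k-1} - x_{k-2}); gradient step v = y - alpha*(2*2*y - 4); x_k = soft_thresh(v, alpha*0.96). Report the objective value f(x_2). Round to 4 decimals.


FISTA on f(x) = 2*x^2 - 4*x + 0.96*|x|
L = 4, alpha = 0.1714
Iteration 1: beta = 0.0, y = -2.4606 + 0.0*(-2.4606 + 2.4606) = -2.4606
  grad(y) = -13.8424, v = y - alpha*grad = -0.088
  prox(v) = soft_thresh(-0.088, 0.1645) = 0.0
Iteration 2: beta = 0.3333, y = 0.0 + 0.3333*(0.0 + 2.4606) = 0.8202
  grad(y) = -0.7192, v = y - alpha*grad = 0.9435
  prox(v) = soft_thresh(0.9435, 0.1645) = 0.7789
f(x_2) = 2*0.7789^2 - 4*0.7789 + 0.96*|0.7789| = -1.1545


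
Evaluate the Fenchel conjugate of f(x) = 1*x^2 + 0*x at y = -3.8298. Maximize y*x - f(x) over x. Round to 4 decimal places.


f*(y) = sup_x {y*x - a*x^2 - b*x} = sup_x {(y-b)*x - a*x^2}
FOC: (y - b) - 2a*x = 0 => x* = (y - b)/(2a)
x* = (-3.8298 - 0)/(2*1) = -1.9149
f*(-3.8298) = (y-b)^2/(4a) = (-3.8298 - 0)^2/(4*1)
= 14.6674/4 = 3.6668


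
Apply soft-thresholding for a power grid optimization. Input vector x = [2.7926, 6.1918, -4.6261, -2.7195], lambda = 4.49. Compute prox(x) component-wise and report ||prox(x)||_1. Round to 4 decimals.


Soft-thresholding with lambda = 4.49:
prox(2.7926) = sign(2.7926)*max(|2.7926| - 4.49, 0) = 0.0
prox(6.1918) = sign(6.1918)*max(|6.1918| - 4.49, 0) = 1.7018
prox(-4.6261) = sign(-4.6261)*max(|-4.6261| - 4.49, 0) = -0.1361
prox(-2.7195) = sign(-2.7195)*max(|-2.7195| - 4.49, 0) = 0.0
prox(x) = [0.0, 1.7018, -0.1361, 0.0]
||prox(x)||_1 = 0.0 + 1.7018 + 0.1361 + 0.0 = 1.8379


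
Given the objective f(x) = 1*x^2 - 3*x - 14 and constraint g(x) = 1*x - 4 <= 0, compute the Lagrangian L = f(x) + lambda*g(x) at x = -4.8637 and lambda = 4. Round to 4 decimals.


Step 1: Evaluate f(x).
f(-4.8637) = 1*(-4.8637)^2 - 3*(-4.8637) - 14 = 24.2467
Step 2: Evaluate g(x).
g(-4.8637) = 1*-4.8637 - 4 = -8.8637
Step 3: Compute Lagrangian.
L = 24.2467 + 4*-8.8637 = -11.2081


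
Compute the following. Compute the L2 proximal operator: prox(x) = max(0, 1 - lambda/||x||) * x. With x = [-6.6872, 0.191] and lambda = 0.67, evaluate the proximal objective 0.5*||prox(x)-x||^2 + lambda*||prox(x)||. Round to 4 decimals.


Step 1: Compute ||x||.
||x|| = 6.6899
Step 2: Compute scaling factor.
scale = max(0, 1 - 0.67/6.6899) = 0.8998
Step 3: prox(x) = [-6.0175, 0.1719]
||prox(x)|| = 6.0199
Step 4: Proximal objective.
0.5*||prox-x||^2 = 0.2245
lambda*||prox|| = 4.0333
Total = 4.2578


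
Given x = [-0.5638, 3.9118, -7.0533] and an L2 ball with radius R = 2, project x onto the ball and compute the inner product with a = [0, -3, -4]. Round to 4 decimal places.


Step 1: Compute ||x|| (intermediates to 6 decimals).
||x|| = sqrt((-0.5638)^2 + 3.9118^2 + (-7.0533)^2) = 8.085115
Step 2: Project.
Since ||x|| > R, scale = R/||x|| = 2/8.085115 = 0.247368, proj(x) = scale * x
proj(x) = [-0.139466, 0.967654, -1.744761]
Step 3: Dot product.
a^T * proj(x) = 0*(-0.139466) - 3*0.967654 - 4*(-1.744761) = 4.0761


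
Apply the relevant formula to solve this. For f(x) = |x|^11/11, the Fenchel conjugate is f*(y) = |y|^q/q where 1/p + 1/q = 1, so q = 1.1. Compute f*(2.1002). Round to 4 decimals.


The conjugate exponent q satisfies 1/p + 1/q = 1.
p = 11, so q = 11/(11 - 1) = 1.1
|y|^q = 2.1002^1.1 = 2.262
f*(2.1002) = 2.262 / 1.1 = 2.0563


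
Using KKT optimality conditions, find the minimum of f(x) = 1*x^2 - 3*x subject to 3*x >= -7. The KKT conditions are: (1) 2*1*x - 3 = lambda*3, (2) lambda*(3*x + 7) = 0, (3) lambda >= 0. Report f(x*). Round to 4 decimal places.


Step 1: Try lambda = 0 (constraint inactive).
Stationarity: 2*1*x - 3 = 0
x* = 3/(2*1) = 1.5
Check constraint: 3*1.5 = 4.5 >= -7 -- satisfied.
Step 2: Compute optimal value.
f(x*) = 1*1.5^2 - 3*1.5 = -2.25


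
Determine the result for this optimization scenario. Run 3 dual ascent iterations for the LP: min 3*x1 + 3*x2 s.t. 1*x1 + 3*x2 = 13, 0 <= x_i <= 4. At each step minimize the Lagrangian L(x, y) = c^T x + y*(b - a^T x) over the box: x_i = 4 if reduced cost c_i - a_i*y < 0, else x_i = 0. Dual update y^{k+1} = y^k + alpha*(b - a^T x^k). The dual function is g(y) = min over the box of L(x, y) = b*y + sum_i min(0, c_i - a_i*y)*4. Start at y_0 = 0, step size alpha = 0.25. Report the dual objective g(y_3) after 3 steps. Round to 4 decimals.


Dual ascent for LP: min 3*x1 + 3*x2, 1*x1 + 3*x2 = 13, 0 <= x_i <= 4
Step 1: y^k = 0.0, reduced costs: (3.0, 3.0)
  x^k = (0.0, 0.0), subgradient = b - a^T x = 13.0
  y^{k+1} = 0.0 + 0.25*13.0 = 3.25
Step 2: y^k = 3.25, reduced costs: (-0.25, -6.75)
  x^k = (4.0, 4.0), subgradient = b - a^T x = -3.0
  y^{k+1} = 3.25 + 0.25*-3.0 = 2.5
Step 3: y^k = 2.5, reduced costs: (0.5, -4.5)
  x^k = (0.0, 4.0), subgradient = b - a^T x = 1.0
  y^{k+1} = 2.5 + 0.25*1.0 = 2.75
Dual objective at y_3 = 2.75: reduced costs (0.25, -5.25), box minimizer x = (0.0, 4.0)
g(y_3) = b*y + (c1 - a1*y)*x1 + (c2 - a2*y)*x2 = 13*2.75 + 0.25*0.0 + (-5.25)*4.0 = 35.75 + 0.0 - 21.0 = 14.75


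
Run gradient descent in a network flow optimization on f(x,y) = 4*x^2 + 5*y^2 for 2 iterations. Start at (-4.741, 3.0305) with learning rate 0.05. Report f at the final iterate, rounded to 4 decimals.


Gradient descent on f(x,y) = 4*x^2 + 5*y^2.
Starting point: (-4.741, 3.0305), alpha = 0.05
Step 1: grad_x = 2*4*-4.741 = -37.928, grad_y = 2*5*3.0305 = 30.305
  x_1 = -4.741 - 0.05*-37.928 = -2.8446
  y_1 = 3.0305 - 0.05*30.305 = 1.5153
Step 2: grad_x = 2*4*-2.8446 = -22.7568, grad_y = 2*5*1.5153 = 15.1525
  x_2 = -2.8446 - 0.05*-22.7568 = -1.7068
  y_2 = 1.5153 - 0.05*15.1525 = 0.7576
f(-1.7068, 0.7576) = 4*(-1.7068)^2 + 5*0.7576^2 = 14.5221


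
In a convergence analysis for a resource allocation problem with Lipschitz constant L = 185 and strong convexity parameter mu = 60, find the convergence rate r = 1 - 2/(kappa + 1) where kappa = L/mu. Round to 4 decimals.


Step 1: Compute the condition number.
kappa = L/mu = 185/60 = 3.0833
Step 2: Compute the convergence rate.
r = 1 - 2/(kappa + 1) = 1 - 2*mu/(L + mu) = (L - mu)/(L + mu) = 125/245 = 0.5102


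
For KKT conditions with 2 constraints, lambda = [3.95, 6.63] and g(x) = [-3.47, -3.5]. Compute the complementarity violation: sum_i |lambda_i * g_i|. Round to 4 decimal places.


KKT complementary slackness check:
lambda_1 * g_1 = 3.95 * -3.47 = -13.7065
lambda_2 * g_2 = 6.63 * -3.5 = -23.205
Total violation = 13.7065 + 23.205 = 36.9115


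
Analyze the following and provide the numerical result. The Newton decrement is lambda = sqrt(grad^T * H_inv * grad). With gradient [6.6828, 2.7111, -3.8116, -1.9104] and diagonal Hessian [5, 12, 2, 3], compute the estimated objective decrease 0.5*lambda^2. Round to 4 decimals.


Step 1: H is diagonal, so H^(-1) * g = [1.3366, 0.2259, -1.9058, -0.6368].
Step 2: g^T H^(-1) g = sum_i g_i^2 / H_ii
  = (6.6828)^2/5 + (2.7111)^2/12 + (-3.8116)^2/2 + (-1.9104)^2/3
  = 8.932 + 0.6125 + 7.2641 + 1.2165 = 18.0252
Step 3: Objective decrease = 0.5 * g^T H^(-1) g = 9.0126


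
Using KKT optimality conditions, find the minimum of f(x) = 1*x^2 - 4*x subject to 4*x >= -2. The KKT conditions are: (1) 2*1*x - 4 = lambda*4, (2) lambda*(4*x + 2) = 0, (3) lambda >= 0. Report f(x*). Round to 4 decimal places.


Step 1: Try lambda = 0 (constraint inactive).
Stationarity: 2*1*x - 4 = 0
x* = 4/(2*1) = 2.0
Check constraint: 4*2.0 = 8.0 >= -2 -- satisfied.
Step 2: Compute optimal value.
f(x*) = 1*2.0^2 - 4*2.0 = -4.0


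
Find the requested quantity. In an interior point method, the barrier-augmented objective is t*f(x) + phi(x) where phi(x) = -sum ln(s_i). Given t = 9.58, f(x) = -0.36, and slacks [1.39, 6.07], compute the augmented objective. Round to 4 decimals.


Step 1: Compute log-barrier.
ln values: [0.3293, 1.8034]
phi = -(0.3293 + 1.8034) = -2.1327
Step 2: Compute augmented objective.
t*f(x) = 9.58*-0.36 = -3.4488
Total = -3.4488 - 2.1327 = -5.5815


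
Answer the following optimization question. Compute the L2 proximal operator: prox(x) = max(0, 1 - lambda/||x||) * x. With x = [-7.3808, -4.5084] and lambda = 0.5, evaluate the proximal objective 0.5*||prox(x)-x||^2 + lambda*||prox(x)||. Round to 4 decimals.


Step 1: Compute ||x||.
||x|| = 8.6488
Step 2: Compute scaling factor.
scale = max(0, 1 - 0.5/8.6488) = 0.9422
Step 3: prox(x) = [-6.9541, -4.2478]
||prox(x)|| = 8.1488
Step 4: Proximal objective.
0.5*||prox-x||^2 = 0.125
lambda*||prox|| = 4.0744
Total = 4.1994


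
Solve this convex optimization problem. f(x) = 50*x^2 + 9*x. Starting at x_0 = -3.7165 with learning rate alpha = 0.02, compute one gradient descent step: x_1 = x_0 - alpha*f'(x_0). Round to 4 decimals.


We compute the gradient at x_0 and apply the update.
f'(x) = 100*x + 9
f'(-3.7165) = 100*-3.7165 + 9 = -362.65
x_1 = -3.7165 - 0.02*-362.65 = 3.5365


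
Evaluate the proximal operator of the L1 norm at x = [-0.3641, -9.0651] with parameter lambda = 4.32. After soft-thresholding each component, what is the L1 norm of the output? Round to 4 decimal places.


Soft-thresholding with lambda = 4.32:
prox(-0.3641) = sign(-0.3641)*max(|-0.3641| - 4.32, 0) = 0.0
prox(-9.0651) = sign(-9.0651)*max(|-9.0651| - 4.32, 0) = -4.7451
prox(x) = [0.0, -4.7451]
||prox(x)||_1 = 0.0 + 4.7451 = 4.7451


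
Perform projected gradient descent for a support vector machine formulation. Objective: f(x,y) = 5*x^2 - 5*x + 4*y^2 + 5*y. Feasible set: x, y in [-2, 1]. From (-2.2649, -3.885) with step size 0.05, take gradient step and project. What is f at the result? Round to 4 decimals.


Step 1: Compute gradient at (-2.2649, -3.885).
grad_x = 2*5*-2.2649 - 5 = -27.649
grad_y = 2*4*-3.885 + 5 = -26.08
Step 2: Gradient step.
x_raw = -2.2649 - 0.05*-27.649 = -0.8825
y_raw = -3.885 - 0.05*-26.08 = -2.581
Step 3: Project onto [-2, 1].
x_proj = clip(-0.8825) = -0.8825
y_proj = clip(-2.581) = -2.0
Step 4: Evaluate f.
f(-0.8825, -2.0) = 14.3058


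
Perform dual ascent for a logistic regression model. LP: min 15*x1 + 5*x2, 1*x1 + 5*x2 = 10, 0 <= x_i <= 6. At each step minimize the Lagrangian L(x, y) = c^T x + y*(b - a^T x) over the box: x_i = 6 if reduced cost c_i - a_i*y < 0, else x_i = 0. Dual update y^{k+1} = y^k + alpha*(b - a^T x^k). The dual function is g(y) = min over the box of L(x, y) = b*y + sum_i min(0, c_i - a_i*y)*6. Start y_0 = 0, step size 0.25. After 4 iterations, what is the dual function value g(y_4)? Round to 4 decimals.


Dual ascent for LP: min 15*x1 + 5*x2, 1*x1 + 5*x2 = 10, 0 <= x_i <= 6
Step 1: y^k = 0.0, reduced costs: (15.0, 5.0)
  x^k = (0.0, 0.0), subgradient = b - a^T x = 10.0
  y^{k+1} = 0.0 + 0.25*10.0 = 2.5
Step 2: y^k = 2.5, reduced costs: (12.5, -7.5)
  x^k = (0.0, 6.0), subgradient = b - a^T x = -20.0
  y^{k+1} = 2.5 + 0.25*-20.0 = -2.5
Step 3: y^k = -2.5, reduced costs: (17.5, 17.5)
  x^k = (0.0, 0.0), subgradient = b - a^T x = 10.0
  y^{k+1} = -2.5 + 0.25*10.0 = 0.0
Step 4: y^k = 0.0, reduced costs: (15.0, 5.0)
  x^k = (0.0, 0.0), subgradient = b - a^T x = 10.0
  y^{k+1} = 0.0 + 0.25*10.0 = 2.5
Dual objective at y_4 = 2.5: reduced costs (12.5, -7.5), box minimizer x = (0.0, 6.0)
g(y_4) = b*y + (c1 - a1*y)*x1 + (c2 - a2*y)*x2 = 10*2.5 + 12.5*0.0 + (-7.5)*6.0 = 25.0 + 0.0 - 45.0 = -20.0


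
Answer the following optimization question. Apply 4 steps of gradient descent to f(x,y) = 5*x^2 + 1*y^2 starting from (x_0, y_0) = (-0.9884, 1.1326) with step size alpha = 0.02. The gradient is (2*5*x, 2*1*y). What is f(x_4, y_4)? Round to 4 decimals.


Gradient descent on f(x,y) = 5*x^2 + 1*y^2.
Starting point: (-0.9884, 1.1326), alpha = 0.02
Step 1: grad_x = 2*5*-0.9884 = -9.884, grad_y = 2*1*1.1326 = 2.2652
  x_1 = -0.9884 - 0.02*-9.884 = -0.7907
  y_1 = 1.1326 - 0.02*2.2652 = 1.0873
Step 2: grad_x = 2*5*-0.7907 = -7.9072, grad_y = 2*1*1.0873 = 2.1746
  x_2 = -0.7907 - 0.02*-7.9072 = -0.6326
  y_2 = 1.0873 - 0.02*2.1746 = 1.0438
Step 3: grad_x = 2*5*-0.6326 = -6.3258, grad_y = 2*1*1.0438 = 2.0876
  x_3 = -0.6326 - 0.02*-6.3258 = -0.5061
  y_3 = 1.0438 - 0.02*2.0876 = 1.0021
Step 4: grad_x = 2*5*-0.5061 = -5.0606, grad_y = 2*1*1.0021 = 2.0041
  x_4 = -0.5061 - 0.02*-5.0606 = -0.4048
  y_4 = 1.0021 - 0.02*2.0041 = 0.962
f(-0.4048, 0.962) = 5*(-0.4048)^2 + 1*0.962^2 = 1.7449


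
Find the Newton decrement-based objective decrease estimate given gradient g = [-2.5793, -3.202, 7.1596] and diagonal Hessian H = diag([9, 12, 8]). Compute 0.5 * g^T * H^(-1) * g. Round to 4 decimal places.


Step 1: H is diagonal, so H^(-1) * g = [-0.2866, -0.2668, 0.895].
Step 2: g^T H^(-1) g = sum_i g_i^2 / H_ii
  = (-2.5793)^2/9 + (-3.202)^2/12 + (7.1596)^2/8
  = 0.7392 + 0.8544 + 6.4075 = 8.0011
Step 3: Objective decrease = 0.5 * g^T H^(-1) g = 4.0005


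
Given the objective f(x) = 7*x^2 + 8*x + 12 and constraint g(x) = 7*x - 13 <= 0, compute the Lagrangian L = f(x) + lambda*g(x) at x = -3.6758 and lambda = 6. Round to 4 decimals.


Step 1: Evaluate f(x).
f(-3.6758) = 7*(-3.6758)^2 + 8*(-3.6758) + 12 = 77.1741
Step 2: Evaluate g(x).
g(-3.6758) = 7*-3.6758 - 13 = -38.7306
Step 3: Compute Lagrangian.
L = 77.1741 + 6*-38.7306 = -155.2095


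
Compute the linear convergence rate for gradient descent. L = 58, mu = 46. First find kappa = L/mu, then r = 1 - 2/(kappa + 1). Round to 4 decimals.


Step 1: Compute the condition number.
kappa = L/mu = 58/46 = 1.2609
Step 2: Compute the convergence rate.
r = 1 - 2/(kappa + 1) = 1 - 2*mu/(L + mu) = (L - mu)/(L + mu) = 12/104 = 0.1154


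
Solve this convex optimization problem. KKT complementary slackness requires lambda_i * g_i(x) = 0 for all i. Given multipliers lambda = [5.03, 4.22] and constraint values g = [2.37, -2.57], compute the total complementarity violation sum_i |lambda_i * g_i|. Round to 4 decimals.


KKT complementary slackness check:
lambda_1 * g_1 = 5.03 * 2.37 = 11.9211
lambda_2 * g_2 = 4.22 * -2.57 = -10.8454
Total violation = 11.9211 + 10.8454 = 22.7665


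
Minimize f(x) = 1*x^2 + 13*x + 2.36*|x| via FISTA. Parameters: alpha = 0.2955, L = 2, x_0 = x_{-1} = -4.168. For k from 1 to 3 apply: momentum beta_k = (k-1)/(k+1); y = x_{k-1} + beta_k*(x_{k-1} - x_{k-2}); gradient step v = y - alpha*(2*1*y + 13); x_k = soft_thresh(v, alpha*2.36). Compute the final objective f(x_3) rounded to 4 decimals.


FISTA on f(x) = 1*x^2 + 13*x + 2.36*|x|
L = 2, alpha = 0.2955
Iteration 1: beta = 0.0, y = -4.168 + 0.0*(-4.168 + 4.168) = -4.168
  grad(y) = 4.664, v = y - alpha*grad = -5.5462
  prox(v) = soft_thresh(-5.5462, 0.6974) = -4.8488
Iteration 2: beta = 0.3333, y = -4.8488 + 0.3333*(-4.8488 + 4.168) = -5.0758
  grad(y) = 2.8484, v = y - alpha*grad = -5.9175
  prox(v) = soft_thresh(-5.9175, 0.6974) = -5.2201
Iteration 3: beta = 0.5, y = -5.2201 + 0.5*(-5.2201 + 4.8488) = -5.4058
  grad(y) = 2.1885, v = y - alpha*grad = -6.0525
  prox(v) = soft_thresh(-6.0525, 0.6974) = -5.3551
f(x_3) = 1*(-5.3551)^2 + 13*(-5.3551) + 2.36*|-5.3551| = -28.3012


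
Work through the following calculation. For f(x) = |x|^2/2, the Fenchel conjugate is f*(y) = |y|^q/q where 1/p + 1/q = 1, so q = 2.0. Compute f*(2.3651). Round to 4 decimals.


The conjugate exponent q satisfies 1/p + 1/q = 1.
p = 2, so q = 2/(2 - 1) = 2.0
|y|^q = 2.3651^2.0 = 5.5937
f*(2.3651) = 5.5937 / 2.0 = 2.7968


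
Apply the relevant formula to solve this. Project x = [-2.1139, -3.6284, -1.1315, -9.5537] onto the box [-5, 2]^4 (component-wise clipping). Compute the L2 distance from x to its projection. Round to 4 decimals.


Project each component onto [-5, 2].
clip(-2.1139) = -2.1139, clip(-3.6284) = -3.6284, clip(-1.1315) = -1.1315, clip(-9.5537) = -5.0
Projection = [-2.1139, -3.6284, -1.1315, -5.0]
Squared diffs: [0.0, 0.0, 0.0, 20.7362]
Distance = sqrt(20.7362) = 4.5537


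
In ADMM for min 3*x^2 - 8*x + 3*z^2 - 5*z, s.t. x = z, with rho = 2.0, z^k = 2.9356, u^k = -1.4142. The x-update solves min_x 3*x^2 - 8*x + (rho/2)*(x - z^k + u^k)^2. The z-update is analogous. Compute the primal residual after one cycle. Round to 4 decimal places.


ADMM iteration with rho = 2.0, z^k = 2.9356, u^k = -1.4142
Step 1: x-update.
Minimize 3*x^2 - 8*x + (2.0/2)*(x - 2.9356 - 1.4142)^2
FOC: (2*3 + 2.0)*x = 8 + 2.0*(2.9356 + 1.4142)
x^{k+1} = 2.0875
Step 2: z-update.
Minimize 3*z^2 - 5*z + (2.0/2)*(2.0875 - z - 1.4142)^2
FOC: (2*3 + 2.0)*z = 5 + 2.0*(2.0875 - 1.4142)
z^{k+1} = 0.7933
Step 3: u-update.
u^{k+1} = -1.4142 + 2.0875 - 0.7933 = -0.1201
Step 4: Primal residual = |2.0875 - 0.7933| = 1.2941


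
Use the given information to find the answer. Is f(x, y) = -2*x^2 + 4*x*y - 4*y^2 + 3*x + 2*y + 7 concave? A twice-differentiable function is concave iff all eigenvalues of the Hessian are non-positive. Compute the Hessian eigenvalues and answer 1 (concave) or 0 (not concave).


The Hessian of f(x,y) = -2*x^2 + 4*x*y - 4*y^2 + 3*x + 2*y + 7 is:
H = [[-4, 4], [4, -8]]
Trace = -4 - 8 = -12
Determinant = -4*-8 - (4)^2 = 16
Discriminant = (-12)^2 - 4*16 = 80.0
Eigenvalues: lambda_1 = -10.4721, lambda_2 = -1.5279
The function is concave.

1


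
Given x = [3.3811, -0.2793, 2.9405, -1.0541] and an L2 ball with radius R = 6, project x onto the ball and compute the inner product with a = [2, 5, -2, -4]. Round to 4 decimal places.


Step 1: Compute ||x|| (intermediates to 6 decimals).
||x|| = sqrt(3.3811^2 + (-0.2793)^2 + 2.9405^2 + (-1.0541)^2) = 4.611671
Step 2: Project.
Since ||x|| <= R, proj = x (no scaling needed).
proj(x) = [3.3811, -0.2793, 2.9405, -1.0541]
Step 3: Dot product.
a^T * proj(x) = 2*3.3811 + 5*(-0.2793) - 2*2.9405 - 4*(-1.0541) = 3.7011


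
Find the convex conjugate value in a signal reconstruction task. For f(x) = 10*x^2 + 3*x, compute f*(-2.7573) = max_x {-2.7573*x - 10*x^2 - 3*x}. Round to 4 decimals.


f*(y) = sup_x {y*x - a*x^2 - b*x} = sup_x {(y-b)*x - a*x^2}
FOC: (y - b) - 2a*x = 0 => x* = (y - b)/(2a)
x* = (-2.7573 - 3)/(2*10) = -0.2879
f*(-2.7573) = (y-b)^2/(4a) = (-2.7573 - 3)^2/(4*10)
= 33.1465/40 = 0.8287


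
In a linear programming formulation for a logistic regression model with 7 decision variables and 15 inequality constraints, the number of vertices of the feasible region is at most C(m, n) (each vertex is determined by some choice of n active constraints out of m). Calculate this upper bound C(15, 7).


Each vertex corresponds to some choice of n active constraints out of m, so the number of vertices is at most C(m, n) = m! / (n!(m-n)!).
m = 15, n = 7
Numerator: 15 * 14 * 13 * 12 * 11 * 10 * 9
Denominator: 7! = 5040
C(15, 7) = 6435


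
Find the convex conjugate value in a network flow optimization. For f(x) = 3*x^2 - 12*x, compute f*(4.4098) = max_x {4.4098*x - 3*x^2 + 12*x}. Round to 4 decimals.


f*(y) = sup_x {y*x - a*x^2 - b*x} = sup_x {(y-b)*x - a*x^2}
FOC: (y - b) - 2a*x = 0 => x* = (y - b)/(2a)
x* = (4.4098 + 12)/(2*3) = 2.735
f*(4.4098) = (y-b)^2/(4a) = (4.4098 + 12)^2/(4*3)
= 269.2815/12 = 22.4401


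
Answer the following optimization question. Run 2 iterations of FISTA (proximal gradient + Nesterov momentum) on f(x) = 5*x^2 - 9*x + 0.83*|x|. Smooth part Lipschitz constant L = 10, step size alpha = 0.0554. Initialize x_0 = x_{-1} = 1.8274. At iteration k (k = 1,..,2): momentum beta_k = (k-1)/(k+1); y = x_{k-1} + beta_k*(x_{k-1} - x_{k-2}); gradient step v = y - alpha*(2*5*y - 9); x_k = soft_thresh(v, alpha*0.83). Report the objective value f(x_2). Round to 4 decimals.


FISTA on f(x) = 5*x^2 - 9*x + 0.83*|x|
L = 10, alpha = 0.0554
Iteration 1: beta = 0.0, y = 1.8274 + 0.0*(1.8274 - 1.8274) = 1.8274
  grad(y) = 9.274, v = y - alpha*grad = 1.3136
  prox(v) = soft_thresh(1.3136, 0.046) = 1.2676
Iteration 2: beta = 0.3333, y = 1.2676 + 0.3333*(1.2676 - 1.8274) = 1.0811
  grad(y) = 1.8105, v = y - alpha*grad = 0.9807
  prox(v) = soft_thresh(0.9807, 0.046) = 0.9348
f(x_2) = 5*0.9348^2 - 9*0.9348 + 0.83*|0.9348| = -3.2681


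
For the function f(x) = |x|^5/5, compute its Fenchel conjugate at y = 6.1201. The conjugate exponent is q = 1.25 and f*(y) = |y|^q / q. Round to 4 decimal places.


The conjugate exponent q satisfies 1/p + 1/q = 1.
p = 5, so q = 5/(5 - 1) = 1.25
|y|^q = 6.1201^1.25 = 9.6261
f*(6.1201) = 9.6261 / 1.25 = 7.7008


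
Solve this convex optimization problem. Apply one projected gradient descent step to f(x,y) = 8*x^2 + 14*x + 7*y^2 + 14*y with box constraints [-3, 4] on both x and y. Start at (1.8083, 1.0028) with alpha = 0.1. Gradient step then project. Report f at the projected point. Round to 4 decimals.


Step 1: Compute gradient at (1.8083, 1.0028).
grad_x = 2*8*1.8083 + 14 = 42.9328
grad_y = 2*7*1.0028 + 14 = 28.0392
Step 2: Gradient step.
x_raw = 1.8083 - 0.1*42.9328 = -2.485
y_raw = 1.0028 - 0.1*28.0392 = -1.8011
Step 3: Project onto [-3, 4].
x_proj = clip(-2.485) = -2.485
y_proj = clip(-1.8011) = -1.8011
Step 4: Evaluate f.
f(-2.485, -1.8011) = 12.1038


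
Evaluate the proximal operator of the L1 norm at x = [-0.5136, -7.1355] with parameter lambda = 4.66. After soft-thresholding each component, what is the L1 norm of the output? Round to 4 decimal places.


Soft-thresholding with lambda = 4.66:
prox(-0.5136) = sign(-0.5136)*max(|-0.5136| - 4.66, 0) = 0.0
prox(-7.1355) = sign(-7.1355)*max(|-7.1355| - 4.66, 0) = -2.4755
prox(x) = [0.0, -2.4755]
||prox(x)||_1 = 0.0 + 2.4755 = 2.4755


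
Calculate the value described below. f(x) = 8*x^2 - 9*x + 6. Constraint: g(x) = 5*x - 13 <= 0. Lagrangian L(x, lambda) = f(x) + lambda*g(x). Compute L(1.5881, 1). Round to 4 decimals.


Step 1: Evaluate f(x).
f(1.5881) = 8*1.5881^2 - 9*1.5881 + 6 = 11.8836
Step 2: Evaluate g(x).
g(1.5881) = 5*1.5881 - 13 = -5.0595
Step 3: Compute Lagrangian.
L = 11.8836 + 1*-5.0595 = 6.8241


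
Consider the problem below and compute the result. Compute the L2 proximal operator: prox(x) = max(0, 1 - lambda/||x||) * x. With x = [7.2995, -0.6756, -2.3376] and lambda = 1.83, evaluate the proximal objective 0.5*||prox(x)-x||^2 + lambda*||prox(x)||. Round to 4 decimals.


Step 1: Compute ||x||.
||x|| = 7.6944
Step 2: Compute scaling factor.
scale = max(0, 1 - 1.83/7.6944) = 0.7622
Step 3: prox(x) = [5.5634, -0.5149, -1.7816]
||prox(x)|| = 5.8644
Step 4: Proximal objective.
0.5*||prox-x||^2 = 1.6745
lambda*||prox|| = 10.7319
Total = 12.4063


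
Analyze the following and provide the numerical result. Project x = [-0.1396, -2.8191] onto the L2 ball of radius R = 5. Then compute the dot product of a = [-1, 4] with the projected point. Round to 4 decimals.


Step 1: Compute ||x|| (intermediates to 6 decimals).
||x|| = sqrt((-0.1396)^2 + (-2.8191)^2) = 2.822554
Step 2: Project.
Since ||x|| <= R, proj = x (no scaling needed).
proj(x) = [-0.1396, -2.8191]
Step 3: Dot product.
a^T * proj(x) = -1*(-0.1396) + 4*(-2.8191) = -11.1368


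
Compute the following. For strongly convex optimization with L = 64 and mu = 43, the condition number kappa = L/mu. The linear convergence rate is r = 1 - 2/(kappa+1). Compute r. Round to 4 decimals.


Step 1: Compute the condition number.
kappa = L/mu = 64/43 = 1.4884
Step 2: Compute the convergence rate.
r = 1 - 2/(kappa + 1) = 1 - 2*mu/(L + mu) = (L - mu)/(L + mu) = 21/107 = 0.1963


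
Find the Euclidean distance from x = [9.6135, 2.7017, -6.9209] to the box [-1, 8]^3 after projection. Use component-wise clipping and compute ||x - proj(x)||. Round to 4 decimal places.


Project each component onto [-1, 8].
clip(9.6135) = 8.0, clip(2.7017) = 2.7017, clip(-6.9209) = -1.0
Projection = [8.0, 2.7017, -1.0]
Squared diffs: [2.6034, 0.0, 35.0571]
Distance = sqrt(37.6605) = 6.1368


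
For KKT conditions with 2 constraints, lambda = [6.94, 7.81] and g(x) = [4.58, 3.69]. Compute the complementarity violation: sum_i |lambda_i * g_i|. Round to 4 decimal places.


KKT complementary slackness check:
lambda_1 * g_1 = 6.94 * 4.58 = 31.7852
lambda_2 * g_2 = 7.81 * 3.69 = 28.8189
Total violation = 31.7852 + 28.8189 = 60.6041


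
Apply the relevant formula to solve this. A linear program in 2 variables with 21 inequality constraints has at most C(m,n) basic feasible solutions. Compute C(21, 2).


Each vertex corresponds to some choice of n active constraints out of m, so the number of vertices is at most C(m, n) = m! / (n!(m-n)!).
m = 21, n = 2
Numerator: 21 * 20
Denominator: 2! = 2
C(21, 2) = 210


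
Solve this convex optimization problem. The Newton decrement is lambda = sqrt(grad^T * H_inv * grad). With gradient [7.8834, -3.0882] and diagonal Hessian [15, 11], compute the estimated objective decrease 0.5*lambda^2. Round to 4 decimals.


Step 1: H is diagonal, so H^(-1) * g = [0.5256, -0.2807].
Step 2: g^T H^(-1) g = sum_i g_i^2 / H_ii
  = (7.8834)^2/15 + (-3.0882)^2/11
  = 4.1432 + 0.867 = 5.0102
Step 3: Objective decrease = 0.5 * g^T H^(-1) g = 2.5051


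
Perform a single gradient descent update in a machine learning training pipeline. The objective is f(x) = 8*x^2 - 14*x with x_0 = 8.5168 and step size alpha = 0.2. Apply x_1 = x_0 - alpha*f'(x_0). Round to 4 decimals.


We compute the gradient at x_0 and apply the update.
f'(x) = 16*x - 14
f'(8.5168) = 16*8.5168 - 14 = 122.2688
x_1 = 8.5168 - 0.2*122.2688 = -15.937


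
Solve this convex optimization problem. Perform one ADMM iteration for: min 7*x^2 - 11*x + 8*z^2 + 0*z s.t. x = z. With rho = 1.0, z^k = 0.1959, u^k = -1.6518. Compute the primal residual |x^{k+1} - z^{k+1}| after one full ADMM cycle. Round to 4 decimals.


ADMM iteration with rho = 1.0, z^k = 0.1959, u^k = -1.6518
Step 1: x-update.
Minimize 7*x^2 - 11*x + (1.0/2)*(x - 0.1959 - 1.6518)^2
FOC: (2*7 + 1.0)*x = 11 + 1.0*(0.1959 + 1.6518)
x^{k+1} = 0.8565
Step 2: z-update.
Minimize 8*z^2 + 0*z + (1.0/2)*(0.8565 - z - 1.6518)^2
FOC: (2*8 + 1.0)*z = 0 + 1.0*(0.8565 - 1.6518)
z^{k+1} = -0.0468
Step 3: u-update.
u^{k+1} = -1.6518 + 0.8565 + 0.0468 = -0.7485
Step 4: Primal residual = |0.8565 + 0.0468| = 0.9033


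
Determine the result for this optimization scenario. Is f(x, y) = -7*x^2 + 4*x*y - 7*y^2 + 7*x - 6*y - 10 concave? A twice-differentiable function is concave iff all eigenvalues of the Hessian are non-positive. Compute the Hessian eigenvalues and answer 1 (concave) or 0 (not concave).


The Hessian of f(x,y) = -7*x^2 + 4*x*y - 7*y^2 + 7*x - 6*y - 10 is:
H = [[-14, 4], [4, -14]]
Trace = -14 - 14 = -28
Determinant = -14*-14 - (4)^2 = 180
Discriminant = (-28)^2 - 4*180 = 64.0
Eigenvalues: lambda_1 = -18.0, lambda_2 = -10.0
The function is concave.

1


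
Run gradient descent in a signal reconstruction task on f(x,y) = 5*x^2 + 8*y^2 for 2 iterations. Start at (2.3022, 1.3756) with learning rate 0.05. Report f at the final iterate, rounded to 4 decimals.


Gradient descent on f(x,y) = 5*x^2 + 8*y^2.
Starting point: (2.3022, 1.3756), alpha = 0.05
Step 1: grad_x = 2*5*2.3022 = 23.022, grad_y = 2*8*1.3756 = 22.0096
  x_1 = 2.3022 - 0.05*23.022 = 1.1511
  y_1 = 1.3756 - 0.05*22.0096 = 0.2751
Step 2: grad_x = 2*5*1.1511 = 11.511, grad_y = 2*8*0.2751 = 4.4019
  x_2 = 1.1511 - 0.05*11.511 = 0.5756
  y_2 = 0.2751 - 0.05*4.4019 = 0.055
f(0.5756, 0.055) = 5*0.5756^2 + 8*0.055^2 = 1.6805


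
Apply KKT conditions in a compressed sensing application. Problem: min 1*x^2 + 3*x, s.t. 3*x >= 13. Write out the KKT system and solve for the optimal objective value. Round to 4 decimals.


Step 1: Try lambda = 0 (constraint inactive).
x_unc = -3/(2*1) = -1.5
Check: 3*-1.5 = -4.5 < 13 -- violated!
Step 2: Constraint must be active: 3*x = 13
x* = 13/3 = 4.3333 (rounded; the exact value 13/3 is used below)
lambda = (2*1*(13/3) + 3)/3 = 3.8889
Step 3: Compute optimal value.
f(x*) = 1*(13/3)^2 + 3*(13/3) = 31.7778


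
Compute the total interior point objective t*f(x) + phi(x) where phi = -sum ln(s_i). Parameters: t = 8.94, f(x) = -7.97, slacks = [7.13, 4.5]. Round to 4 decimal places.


Step 1: Compute log-barrier.
ln values: [1.9643, 1.5041]
phi = -(1.9643 + 1.5041) = -3.4684
Step 2: Compute augmented objective.
t*f(x) = 8.94*-7.97 = -71.2518
Total = -71.2518 - 3.4684 = -74.7202


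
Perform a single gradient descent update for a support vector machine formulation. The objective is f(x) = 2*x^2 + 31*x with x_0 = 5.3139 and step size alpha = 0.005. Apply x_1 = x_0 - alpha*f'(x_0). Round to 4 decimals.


We compute the gradient at x_0 and apply the update.
f'(x) = 4*x + 31
f'(5.3139) = 4*5.3139 + 31 = 52.2556
x_1 = 5.3139 - 0.005*52.2556 = 5.0526


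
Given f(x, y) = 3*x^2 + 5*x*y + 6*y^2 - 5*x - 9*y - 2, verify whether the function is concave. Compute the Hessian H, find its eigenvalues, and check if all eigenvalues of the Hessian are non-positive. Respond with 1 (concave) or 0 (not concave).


The Hessian of f(x,y) = 3*x^2 + 5*x*y + 6*y^2 - 5*x - 9*y - 2 is:
H = [[6, 5], [5, 12]]
Trace = 6 + 12 = 18
Determinant = 6*12 - (5)^2 = 47
Discriminant = (18)^2 - 4*47 = 136.0
Eigenvalues: lambda_1 = 3.169, lambda_2 = 14.831
The function is not concave.

0


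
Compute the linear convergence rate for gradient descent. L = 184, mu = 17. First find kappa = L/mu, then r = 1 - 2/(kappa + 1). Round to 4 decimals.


Step 1: Compute the condition number.
kappa = L/mu = 184/17 = 10.8235
Step 2: Compute the convergence rate.
r = 1 - 2/(kappa + 1) = 1 - 2*mu/(L + mu) = (L - mu)/(L + mu) = 167/201 = 0.8308


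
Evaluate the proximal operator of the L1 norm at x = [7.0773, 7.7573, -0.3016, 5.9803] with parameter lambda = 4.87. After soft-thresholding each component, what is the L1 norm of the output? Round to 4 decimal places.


Soft-thresholding with lambda = 4.87:
prox(7.0773) = sign(7.0773)*max(|7.0773| - 4.87, 0) = 2.2073
prox(7.7573) = sign(7.7573)*max(|7.7573| - 4.87, 0) = 2.8873
prox(-0.3016) = sign(-0.3016)*max(|-0.3016| - 4.87, 0) = 0.0
prox(5.9803) = sign(5.9803)*max(|5.9803| - 4.87, 0) = 1.1103
prox(x) = [2.2073, 2.8873, 0.0, 1.1103]
||prox(x)||_1 = 2.2073 + 2.8873 + 0.0 + 1.1103 = 6.2049


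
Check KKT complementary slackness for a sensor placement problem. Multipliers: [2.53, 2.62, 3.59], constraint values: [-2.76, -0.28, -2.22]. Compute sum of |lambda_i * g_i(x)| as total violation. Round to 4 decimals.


KKT complementary slackness check:
lambda_1 * g_1 = 2.53 * -2.76 = -6.9828
lambda_2 * g_2 = 2.62 * -0.28 = -0.7336
lambda_3 * g_3 = 3.59 * -2.22 = -7.9698
Total violation = 6.9828 + 0.7336 + 7.9698 = 15.6862


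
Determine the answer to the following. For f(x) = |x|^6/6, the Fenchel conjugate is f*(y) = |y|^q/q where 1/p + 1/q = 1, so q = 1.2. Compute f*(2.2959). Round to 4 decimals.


The conjugate exponent q satisfies 1/p + 1/q = 1.
p = 6, so q = 6/(6 - 1) = 1.2
|y|^q = 2.2959^1.2 = 2.7111
f*(2.2959) = 2.7111 / 1.2 = 2.2592


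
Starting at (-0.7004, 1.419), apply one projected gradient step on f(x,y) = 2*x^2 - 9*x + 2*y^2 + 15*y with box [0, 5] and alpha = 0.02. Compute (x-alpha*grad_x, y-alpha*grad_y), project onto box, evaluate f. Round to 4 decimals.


Step 1: Compute gradient at (-0.7004, 1.419).
grad_x = 2*2*-0.7004 - 9 = -11.8016
grad_y = 2*2*1.419 + 15 = 20.676
Step 2: Gradient step.
x_raw = -0.7004 - 0.02*-11.8016 = -0.4644
y_raw = 1.419 - 0.02*20.676 = 1.0055
Step 3: Project onto [0, 5].
x_proj = clip(-0.4644) = 0.0
y_proj = clip(1.0055) = 1.0055
Step 4: Evaluate f.
f(0.0, 1.0055) = 17.1042


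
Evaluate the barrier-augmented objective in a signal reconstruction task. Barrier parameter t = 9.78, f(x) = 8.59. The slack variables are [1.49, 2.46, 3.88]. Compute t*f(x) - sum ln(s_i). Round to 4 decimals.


Step 1: Compute log-barrier.
ln values: [0.3988, 0.9002, 1.3558]
phi = -(0.3988 + 0.9002 + 1.3558) = -2.6548
Step 2: Compute augmented objective.
t*f(x) = 9.78*8.59 = 84.0102
Total = 84.0102 - 2.6548 = 81.3554


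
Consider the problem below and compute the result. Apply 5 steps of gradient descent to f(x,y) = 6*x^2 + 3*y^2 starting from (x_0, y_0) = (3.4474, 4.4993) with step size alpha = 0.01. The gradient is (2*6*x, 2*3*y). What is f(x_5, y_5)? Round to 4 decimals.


Gradient descent on f(x,y) = 6*x^2 + 3*y^2.
Starting point: (3.4474, 4.4993), alpha = 0.01
Step 1: grad_x = 2*6*3.4474 = 41.3688, grad_y = 2*3*4.4993 = 26.9958
  x_1 = 3.4474 - 0.01*41.3688 = 3.0337
  y_1 = 4.4993 - 0.01*26.9958 = 4.2293
Step 2: grad_x = 2*6*3.0337 = 36.4045, grad_y = 2*3*4.2293 = 25.3761
  x_2 = 3.0337 - 0.01*36.4045 = 2.6697
  y_2 = 4.2293 - 0.01*25.3761 = 3.9756
Step 3: grad_x = 2*6*2.6697 = 32.036, grad_y = 2*3*3.9756 = 23.8535
  x_3 = 2.6697 - 0.01*32.036 = 2.3493
  y_3 = 3.9756 - 0.01*23.8535 = 3.737
Step 4: grad_x = 2*6*2.3493 = 28.1917, grad_y = 2*3*3.737 = 22.4223
  x_4 = 2.3493 - 0.01*28.1917 = 2.0674
  y_4 = 3.737 - 0.01*22.4223 = 3.5128
Step 5: grad_x = 2*6*2.0674 = 24.8087, grad_y = 2*3*3.5128 = 21.0769
  x_5 = 2.0674 - 0.01*24.8087 = 1.8193
  y_5 = 3.5128 - 0.01*21.0769 = 3.3021
f(1.8193, 3.3021) = 6*1.8193^2 + 3*3.3021^2 = 52.5699


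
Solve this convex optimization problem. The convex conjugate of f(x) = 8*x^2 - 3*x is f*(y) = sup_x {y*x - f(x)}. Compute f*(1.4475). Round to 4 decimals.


f*(y) = sup_x {y*x - a*x^2 - b*x} = sup_x {(y-b)*x - a*x^2}
FOC: (y - b) - 2a*x = 0 => x* = (y - b)/(2a)
x* = (1.4475 + 3)/(2*8) = 0.278
f*(1.4475) = (y-b)^2/(4a) = (1.4475 + 3)^2/(4*8)
= 19.7803/32 = 0.6181


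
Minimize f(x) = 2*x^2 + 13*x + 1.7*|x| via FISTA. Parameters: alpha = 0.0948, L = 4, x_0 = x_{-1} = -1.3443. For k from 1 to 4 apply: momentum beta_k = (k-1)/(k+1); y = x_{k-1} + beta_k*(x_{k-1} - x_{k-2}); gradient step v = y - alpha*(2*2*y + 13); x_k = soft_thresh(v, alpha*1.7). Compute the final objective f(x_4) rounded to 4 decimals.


FISTA on f(x) = 2*x^2 + 13*x + 1.7*|x|
L = 4, alpha = 0.0948
Iteration 1: beta = 0.0, y = -1.3443 + 0.0*(-1.3443 + 1.3443) = -1.3443
  grad(y) = 7.6228, v = y - alpha*grad = -2.0669
  prox(v) = soft_thresh(-2.0669, 0.1612) = -1.9058
Iteration 2: beta = 0.3333, y = -1.9058 + 0.3333*(-1.9058 + 1.3443) = -2.0929
  grad(y) = 4.6282, v = y - alpha*grad = -2.5317
  prox(v) = soft_thresh(-2.5317, 0.1612) = -2.3705
Iteration 3: beta = 0.5, y = -2.3705 + 0.5*(-2.3705 + 1.9058) = -2.6029
  grad(y) = 2.5883, v = y - alpha*grad = -2.8483
  prox(v) = soft_thresh(-2.8483, 0.1612) = -2.6871
Iteration 4: beta = 0.6, y = -2.6871 + 0.6*(-2.6871 + 2.3705) = -2.8771
  grad(y) = 1.4917, v = y - alpha*grad = -3.0185
  prox(v) = soft_thresh(-3.0185, 0.1612) = -2.8573
f(x_4) = 2*(-2.8573)^2 + 13*(-2.8573) + 1.7*|-2.8573| = -15.9592


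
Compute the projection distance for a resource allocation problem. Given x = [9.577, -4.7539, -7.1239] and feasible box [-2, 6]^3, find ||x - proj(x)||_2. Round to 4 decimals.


Project each component onto [-2, 6].
clip(9.577) = 6.0, clip(-4.7539) = -2.0, clip(-7.1239) = -2.0
Projection = [6.0, -2.0, -2.0]
Squared diffs: [12.7949, 7.584, 26.2544]
Distance = sqrt(46.6333) = 6.8289


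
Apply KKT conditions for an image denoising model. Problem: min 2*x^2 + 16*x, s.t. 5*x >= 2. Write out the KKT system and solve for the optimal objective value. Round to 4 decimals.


Step 1: Try lambda = 0 (constraint inactive).
x_unc = -16/(2*2) = -4.0
Check: 5*-4.0 = -20.0 < 2 -- violated!
Step 2: Constraint must be active: 5*x = 2
x* = 2/5 = 0.4
lambda = (2*2*0.4 + 16)/5 = 3.52
Step 3: Compute optimal value.
f(x*) = 2*0.4^2 + 16*0.4 = 6.72


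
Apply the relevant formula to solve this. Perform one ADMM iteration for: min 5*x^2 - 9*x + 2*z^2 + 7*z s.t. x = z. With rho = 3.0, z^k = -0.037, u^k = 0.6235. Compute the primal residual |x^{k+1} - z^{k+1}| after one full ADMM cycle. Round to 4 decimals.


ADMM iteration with rho = 3.0, z^k = -0.037, u^k = 0.6235
Step 1: x-update.
Minimize 5*x^2 - 9*x + (3.0/2)*(x + 0.037 + 0.6235)^2
FOC: (2*5 + 3.0)*x = 9 + 3.0*(-0.037 - 0.6235)
x^{k+1} = 0.5399
Step 2: z-update.
Minimize 2*z^2 + 7*z + (3.0/2)*(0.5399 - z + 0.6235)^2
FOC: (2*2 + 3.0)*z = -7 + 3.0*(0.5399 + 0.6235)
z^{k+1} = -0.5014
Step 3: u-update.
u^{k+1} = 0.6235 + 0.5399 + 0.5014 = 1.6648
Step 4: Primal residual = |0.5399 + 0.5014| = 1.0413


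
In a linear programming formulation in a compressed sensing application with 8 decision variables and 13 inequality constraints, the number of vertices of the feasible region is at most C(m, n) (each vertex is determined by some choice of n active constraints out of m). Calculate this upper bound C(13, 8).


Each vertex corresponds to some choice of n active constraints out of m, so the number of vertices is at most C(m, n) = m! / (n!(m-n)!).
m = 13, n = 8
Numerator: 13 * 12 * 11 * 10 * 9 * 8 * 7 * 6
Denominator: 8! = 40320
C(13, 8) = 1287


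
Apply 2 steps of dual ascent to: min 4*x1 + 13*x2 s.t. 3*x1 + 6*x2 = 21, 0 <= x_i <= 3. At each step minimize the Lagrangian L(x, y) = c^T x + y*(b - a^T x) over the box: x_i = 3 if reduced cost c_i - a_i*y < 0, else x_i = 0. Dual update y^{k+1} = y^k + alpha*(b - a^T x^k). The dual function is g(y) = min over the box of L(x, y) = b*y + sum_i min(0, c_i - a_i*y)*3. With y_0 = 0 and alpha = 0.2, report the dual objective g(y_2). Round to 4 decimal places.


Dual ascent for LP: min 4*x1 + 13*x2, 3*x1 + 6*x2 = 21, 0 <= x_i <= 3
Step 1: y^k = 0.0, reduced costs: (4.0, 13.0)
  x^k = (0.0, 0.0), subgradient = b - a^T x = 21.0
  y^{k+1} = 0.0 + 0.2*21.0 = 4.2
Step 2: y^k = 4.2, reduced costs: (-8.6, -12.2)
  x^k = (3.0, 3.0), subgradient = b - a^T x = -6.0
  y^{k+1} = 4.2 + 0.2*-6.0 = 3.0
Dual objective at y_2 = 3.0: reduced costs (-5.0, -5.0), box minimizer x = (3.0, 3.0)
g(y_2) = b*y + (c1 - a1*y)*x1 + (c2 - a2*y)*x2 = 21*3.0 + (-5.0)*3.0 + (-5.0)*3.0 = 63.0 - 15.0 - 15.0 = 33.0
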